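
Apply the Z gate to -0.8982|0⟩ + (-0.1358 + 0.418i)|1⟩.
-0.8982|0⟩ + (0.1358 - 0.418i)|1⟩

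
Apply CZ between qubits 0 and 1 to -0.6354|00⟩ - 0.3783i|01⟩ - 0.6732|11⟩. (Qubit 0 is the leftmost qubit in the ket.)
-0.6354|00⟩ - 0.3783i|01⟩ + 0.6732|11⟩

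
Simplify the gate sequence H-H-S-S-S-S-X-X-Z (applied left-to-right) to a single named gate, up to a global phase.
Z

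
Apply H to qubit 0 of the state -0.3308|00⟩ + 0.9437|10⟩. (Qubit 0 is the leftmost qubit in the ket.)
0.4334|00⟩ - 0.9012|10⟩

H on qubit 0 mixes each pair of kets that differ only in qubit 0: amplitudes (a, b) of (|…0…⟩, |…1…⟩) become ((a + b)/√2, (a − b)/√2). Kets absent from the input have amplitude 0.
(|00⟩, |10⟩): (a, b) = (-0.3308, 0.9437) → (0.4334, -0.9012)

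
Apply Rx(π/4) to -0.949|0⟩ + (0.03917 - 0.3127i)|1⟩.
(-0.9964 - 0.01499i)|0⟩ + (0.03619 + 0.07427i)|1⟩

Rx(π/4) = [[cos(θ/2), −i·sin(θ/2)], [−i·sin(θ/2), cos(θ/2)]]; θ = π/4, cos(θ/2) ≈ 0.92388, sin(θ/2) ≈ 0.382683.
With a = amp(|0⟩) = -0.949 and b = amp(|1⟩) = (0.03917 - 0.3127i):
new amp(|0⟩) = (0.92388)·a + (-0.382683i)·b = (-0.9964 - 0.01499i)
new amp(|1⟩) = (-0.382683i)·a + (0.92388)·b = (0.03619 + 0.07427i)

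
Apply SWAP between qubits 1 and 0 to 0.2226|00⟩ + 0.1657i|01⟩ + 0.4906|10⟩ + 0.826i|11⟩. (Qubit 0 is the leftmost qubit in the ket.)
0.2226|00⟩ + 0.4906|01⟩ + 0.1657i|10⟩ + 0.826i|11⟩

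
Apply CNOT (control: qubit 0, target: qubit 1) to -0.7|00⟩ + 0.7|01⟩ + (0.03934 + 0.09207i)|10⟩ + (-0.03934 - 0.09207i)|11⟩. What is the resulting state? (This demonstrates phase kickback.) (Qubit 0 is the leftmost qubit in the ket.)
-0.7|00⟩ + 0.7|01⟩ + (-0.03934 - 0.09207i)|10⟩ + (0.03934 + 0.09207i)|11⟩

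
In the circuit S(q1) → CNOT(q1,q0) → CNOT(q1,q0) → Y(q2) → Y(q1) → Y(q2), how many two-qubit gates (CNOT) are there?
2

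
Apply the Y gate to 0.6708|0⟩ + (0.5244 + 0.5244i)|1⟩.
(0.5244 - 0.5244i)|0⟩ + 0.6708i|1⟩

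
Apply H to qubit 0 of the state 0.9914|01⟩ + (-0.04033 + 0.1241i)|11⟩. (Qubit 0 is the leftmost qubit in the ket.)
(0.6725 + 0.08775i)|01⟩ + (0.7295 - 0.08775i)|11⟩

H on qubit 0 mixes each pair of kets that differ only in qubit 0: amplitudes (a, b) of (|…0…⟩, |…1…⟩) become ((a + b)/√2, (a − b)/√2). Kets absent from the input have amplitude 0.
(|01⟩, |11⟩): (a, b) = (0.9914, (-0.04033 + 0.1241i)) → ((0.6725 + 0.08775i), (0.7295 - 0.08775i))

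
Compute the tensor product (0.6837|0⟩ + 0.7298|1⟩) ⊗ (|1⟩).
0.6837|01⟩ + 0.7298|11⟩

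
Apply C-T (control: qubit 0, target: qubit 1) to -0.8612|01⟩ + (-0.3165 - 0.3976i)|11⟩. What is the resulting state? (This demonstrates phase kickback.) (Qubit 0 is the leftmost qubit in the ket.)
-0.8612|01⟩ + (0.05735 - 0.5049i)|11⟩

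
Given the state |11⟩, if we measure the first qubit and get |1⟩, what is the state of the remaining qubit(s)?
|1⟩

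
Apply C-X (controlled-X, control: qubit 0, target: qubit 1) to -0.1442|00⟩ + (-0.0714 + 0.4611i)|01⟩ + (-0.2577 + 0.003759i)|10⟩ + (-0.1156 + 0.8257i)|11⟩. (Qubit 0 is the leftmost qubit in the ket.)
-0.1442|00⟩ + (-0.0714 + 0.4611i)|01⟩ + (-0.1156 + 0.8257i)|10⟩ + (-0.2577 + 0.003759i)|11⟩

C-X leaves the control-|0⟩ kets |00⟩, |01⟩ unchanged and applies X to qubit 1 on the control-|1⟩ pair (|10⟩, |11⟩).
X = [[0, 1], [1, 0]].
With a = amp(|10⟩) = (-0.2577 + 0.003759i) and b = amp(|11⟩) = (-0.1156 + 0.8257i):
new amp(|10⟩) = (1)·b = (-0.1156 + 0.8257i)
new amp(|11⟩) = (1)·a = (-0.2577 + 0.003759i)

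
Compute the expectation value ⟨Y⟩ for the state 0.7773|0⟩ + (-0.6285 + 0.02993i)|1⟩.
0.04653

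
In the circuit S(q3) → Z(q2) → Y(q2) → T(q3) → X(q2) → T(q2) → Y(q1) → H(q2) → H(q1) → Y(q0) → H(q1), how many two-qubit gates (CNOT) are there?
0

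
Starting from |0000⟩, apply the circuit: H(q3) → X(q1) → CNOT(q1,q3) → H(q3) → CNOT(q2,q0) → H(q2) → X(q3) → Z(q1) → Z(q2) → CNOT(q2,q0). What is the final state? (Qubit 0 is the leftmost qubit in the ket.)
-1/√2|0101⟩ + 1/√2|1111⟩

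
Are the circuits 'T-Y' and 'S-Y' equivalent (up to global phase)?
No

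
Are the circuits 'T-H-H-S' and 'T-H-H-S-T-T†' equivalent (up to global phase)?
Yes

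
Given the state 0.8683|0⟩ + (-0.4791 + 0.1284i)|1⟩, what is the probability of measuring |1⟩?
0.246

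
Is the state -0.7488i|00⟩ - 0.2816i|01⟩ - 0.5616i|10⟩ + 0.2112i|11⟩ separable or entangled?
Entangled

Writing the state as a|00⟩ + b|01⟩ + c|10⟩ + d|11⟩, it is a product state iff ad − bc = 0.
Here (a, b, c, d) = (-0.7488i, -0.2816i, -0.5616i, 0.2112i): ad − bc = (-0.7488i)(0.2112i) − (-0.2816i)(-0.5616i) = 0.3163 ≠ 0, so the state is entangled.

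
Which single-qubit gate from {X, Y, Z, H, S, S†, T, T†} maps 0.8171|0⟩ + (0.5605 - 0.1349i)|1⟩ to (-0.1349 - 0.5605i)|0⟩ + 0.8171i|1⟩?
Y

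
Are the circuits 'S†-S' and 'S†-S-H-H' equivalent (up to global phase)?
Yes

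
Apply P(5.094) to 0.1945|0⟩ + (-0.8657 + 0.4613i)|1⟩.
0.1945|0⟩ + (0.1057 + 0.9752i)|1⟩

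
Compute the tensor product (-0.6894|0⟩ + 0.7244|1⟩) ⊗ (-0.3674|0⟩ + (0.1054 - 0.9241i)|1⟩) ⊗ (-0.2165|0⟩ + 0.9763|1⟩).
-0.05484|000⟩ + 0.2473|001⟩ + (0.01573 - 0.1379i)|010⟩ + (-0.07094 + 0.622i)|011⟩ + 0.05762|100⟩ - 0.2598|101⟩ + (-0.01653 + 0.1449i)|110⟩ + (0.07454 - 0.6536i)|111⟩

amp(|b₁b₂…⟩) = product of the factor amplitudes for bits b₁, b₂, …; only kets whose every factor amplitude is nonzero survive.
|000⟩: (-0.6894)(-0.3674)(-0.2165) = -0.05484
|001⟩: (-0.6894)(-0.3674)(0.9763) = 0.2473
|010⟩: (-0.6894)(0.1054 - 0.9241i)(-0.2165) = (0.01573 - 0.1379i)
|011⟩: (-0.6894)(0.1054 - 0.9241i)(0.9763) = (-0.07094 + 0.622i)
|100⟩: (0.7244)(-0.3674)(-0.2165) = 0.05762
|101⟩: (0.7244)(-0.3674)(0.9763) = -0.2598
|110⟩: (0.7244)(0.1054 - 0.9241i)(-0.2165) = (-0.01653 + 0.1449i)
|111⟩: (0.7244)(0.1054 - 0.9241i)(0.9763) = (0.07454 - 0.6536i)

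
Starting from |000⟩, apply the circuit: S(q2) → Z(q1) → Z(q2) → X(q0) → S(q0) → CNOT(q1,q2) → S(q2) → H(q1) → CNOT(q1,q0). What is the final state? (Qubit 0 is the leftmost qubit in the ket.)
(1/√2)i|010⟩ + (1/√2)i|100⟩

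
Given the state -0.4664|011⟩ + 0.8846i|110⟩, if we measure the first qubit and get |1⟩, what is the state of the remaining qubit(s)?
i|10⟩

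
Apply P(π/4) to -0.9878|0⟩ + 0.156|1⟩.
-0.9878|0⟩ + (0.1103 + 0.1103i)|1⟩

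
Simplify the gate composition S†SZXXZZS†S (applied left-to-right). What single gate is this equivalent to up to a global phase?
Z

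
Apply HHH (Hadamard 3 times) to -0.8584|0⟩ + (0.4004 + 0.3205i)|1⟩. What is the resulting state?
(-0.3239 + 0.2266i)|0⟩ + (-0.8901 - 0.2266i)|1⟩

H² = I, so H^3 = H: a single Hadamard. With (a, b) = (-0.8584, (0.4004 + 0.3205i)), H gives ((a + b)/√2, (a − b)/√2) = ((-0.3239 + 0.2266i), (-0.8901 - 0.2266i)).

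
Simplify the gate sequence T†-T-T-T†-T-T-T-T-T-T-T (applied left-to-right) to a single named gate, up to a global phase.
T†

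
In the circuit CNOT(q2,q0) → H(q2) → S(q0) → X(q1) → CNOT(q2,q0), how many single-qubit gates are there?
3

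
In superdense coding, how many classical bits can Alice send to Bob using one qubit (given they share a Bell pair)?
2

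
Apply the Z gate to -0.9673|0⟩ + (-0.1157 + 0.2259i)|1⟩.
-0.9673|0⟩ + (0.1157 - 0.2259i)|1⟩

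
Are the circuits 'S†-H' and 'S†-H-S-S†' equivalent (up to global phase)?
Yes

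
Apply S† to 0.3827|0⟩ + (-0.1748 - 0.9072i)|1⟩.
0.3827|0⟩ + (-0.9072 + 0.1748i)|1⟩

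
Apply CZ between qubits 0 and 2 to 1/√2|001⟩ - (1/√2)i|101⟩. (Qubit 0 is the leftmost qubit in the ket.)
1/√2|001⟩ + (1/√2)i|101⟩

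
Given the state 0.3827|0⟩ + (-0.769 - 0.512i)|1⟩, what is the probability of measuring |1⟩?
0.8535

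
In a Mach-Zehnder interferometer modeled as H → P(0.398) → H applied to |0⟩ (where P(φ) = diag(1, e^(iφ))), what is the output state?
(0.9609 + 0.1938i)|0⟩ + (0.03908 - 0.1938i)|1⟩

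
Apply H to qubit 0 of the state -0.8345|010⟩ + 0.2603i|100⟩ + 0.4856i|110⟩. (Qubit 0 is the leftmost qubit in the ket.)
0.1841i|000⟩ + (-0.5901 + 0.3434i)|010⟩ - 0.1841i|100⟩ + (-0.5901 - 0.3434i)|110⟩

H on qubit 0 mixes each pair of kets that differ only in qubit 0: amplitudes (a, b) of (|…0…⟩, |…1…⟩) become ((a + b)/√2, (a − b)/√2). Kets absent from the input have amplitude 0.
(|000⟩, |100⟩): (a, b) = (0, 0.2603i) → (0.1841i, -0.1841i)
(|010⟩, |110⟩): (a, b) = (-0.8345, 0.4856i) → ((-0.5901 + 0.3434i), (-0.5901 - 0.3434i))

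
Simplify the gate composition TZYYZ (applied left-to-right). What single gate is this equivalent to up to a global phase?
T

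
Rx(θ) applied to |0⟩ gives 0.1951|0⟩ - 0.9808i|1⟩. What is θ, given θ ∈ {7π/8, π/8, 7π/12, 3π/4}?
7π/8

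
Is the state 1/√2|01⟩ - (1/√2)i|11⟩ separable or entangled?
Separable

Writing the state as a|00⟩ + b|01⟩ + c|10⟩ + d|11⟩, it is a product state iff ad − bc = 0.
Here (a, b, c, d) = (0, 1/√2, 0, -(1/√2)i): ad − bc = (0)(-(1/√2)i) − (1/√2)(0) = 0, so the state is separable.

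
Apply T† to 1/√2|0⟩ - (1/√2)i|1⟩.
1/√2|0⟩ + (-1/2 - (1/2)i)|1⟩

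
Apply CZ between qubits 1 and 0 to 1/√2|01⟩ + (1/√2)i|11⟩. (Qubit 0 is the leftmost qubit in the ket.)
1/√2|01⟩ - (1/√2)i|11⟩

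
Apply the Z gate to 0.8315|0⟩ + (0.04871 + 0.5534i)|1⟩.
0.8315|0⟩ + (-0.04871 - 0.5534i)|1⟩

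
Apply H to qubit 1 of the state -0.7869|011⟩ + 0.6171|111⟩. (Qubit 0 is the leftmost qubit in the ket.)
-0.5564|001⟩ + 0.5564|011⟩ + 0.4364|101⟩ - 0.4364|111⟩

H on qubit 1 mixes each pair of kets that differ only in qubit 1: amplitudes (a, b) of (|…0…⟩, |…1…⟩) become ((a + b)/√2, (a − b)/√2). Kets absent from the input have amplitude 0.
(|001⟩, |011⟩): (a, b) = (0, -0.7869) → (-0.5564, 0.5564)
(|101⟩, |111⟩): (a, b) = (0, 0.6171) → (0.4364, -0.4364)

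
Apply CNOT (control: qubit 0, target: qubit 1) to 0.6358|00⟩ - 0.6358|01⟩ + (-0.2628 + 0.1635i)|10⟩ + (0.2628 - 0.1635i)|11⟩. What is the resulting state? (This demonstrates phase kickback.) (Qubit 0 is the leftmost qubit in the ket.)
0.6358|00⟩ - 0.6358|01⟩ + (0.2628 - 0.1635i)|10⟩ + (-0.2628 + 0.1635i)|11⟩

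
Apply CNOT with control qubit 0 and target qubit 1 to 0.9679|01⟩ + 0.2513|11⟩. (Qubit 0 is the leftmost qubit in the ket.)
0.9679|01⟩ + 0.2513|10⟩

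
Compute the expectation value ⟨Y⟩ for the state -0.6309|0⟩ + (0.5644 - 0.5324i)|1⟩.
0.6718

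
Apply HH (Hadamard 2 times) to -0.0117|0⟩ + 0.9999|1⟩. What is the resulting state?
-0.0117|0⟩ + 0.9999|1⟩

H² = I, so an even number of Hadamards cancels: H^2 = I and the state is unchanged.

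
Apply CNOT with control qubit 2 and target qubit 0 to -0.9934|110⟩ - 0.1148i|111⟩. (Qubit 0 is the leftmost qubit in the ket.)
-0.1148i|011⟩ - 0.9934|110⟩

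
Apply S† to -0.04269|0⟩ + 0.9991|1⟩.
-0.04269|0⟩ - 0.9991i|1⟩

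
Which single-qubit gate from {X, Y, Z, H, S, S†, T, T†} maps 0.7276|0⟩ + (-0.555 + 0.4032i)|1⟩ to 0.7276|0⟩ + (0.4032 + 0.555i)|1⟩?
S†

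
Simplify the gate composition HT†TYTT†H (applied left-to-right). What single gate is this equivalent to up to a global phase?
Y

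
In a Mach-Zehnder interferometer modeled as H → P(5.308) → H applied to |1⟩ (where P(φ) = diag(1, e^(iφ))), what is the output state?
(0.2195 + 0.4139i)|0⟩ + (0.7805 - 0.4139i)|1⟩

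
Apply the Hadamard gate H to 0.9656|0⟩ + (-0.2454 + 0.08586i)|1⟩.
(0.5093 + 0.06071i)|0⟩ + (0.8563 - 0.06071i)|1⟩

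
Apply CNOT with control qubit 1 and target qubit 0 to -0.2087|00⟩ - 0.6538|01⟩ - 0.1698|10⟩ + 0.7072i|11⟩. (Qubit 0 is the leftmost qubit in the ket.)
-0.2087|00⟩ + 0.7072i|01⟩ - 0.1698|10⟩ - 0.6538|11⟩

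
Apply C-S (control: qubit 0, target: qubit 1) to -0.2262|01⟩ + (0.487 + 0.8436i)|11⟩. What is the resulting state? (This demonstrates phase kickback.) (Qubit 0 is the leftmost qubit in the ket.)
-0.2262|01⟩ + (-0.8436 + 0.487i)|11⟩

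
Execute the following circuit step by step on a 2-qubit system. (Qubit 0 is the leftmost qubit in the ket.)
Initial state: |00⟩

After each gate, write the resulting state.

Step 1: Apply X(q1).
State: |01⟩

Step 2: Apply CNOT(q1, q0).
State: |11⟩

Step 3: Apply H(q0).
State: 1/√2|01⟩ - 1/√2|11⟩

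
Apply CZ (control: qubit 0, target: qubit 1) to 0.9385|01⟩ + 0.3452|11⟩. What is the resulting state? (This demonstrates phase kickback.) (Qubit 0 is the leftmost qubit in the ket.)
0.9385|01⟩ - 0.3452|11⟩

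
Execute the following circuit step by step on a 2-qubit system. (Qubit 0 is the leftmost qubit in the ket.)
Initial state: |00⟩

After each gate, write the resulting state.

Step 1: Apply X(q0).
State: |10⟩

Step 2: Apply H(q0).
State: 1/√2|00⟩ - 1/√2|10⟩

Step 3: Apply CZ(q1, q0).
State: 1/√2|00⟩ - 1/√2|10⟩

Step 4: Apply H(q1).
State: 1/2|00⟩ + 1/2|01⟩ - 1/2|10⟩ - 1/2|11⟩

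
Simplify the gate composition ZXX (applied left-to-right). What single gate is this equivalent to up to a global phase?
Z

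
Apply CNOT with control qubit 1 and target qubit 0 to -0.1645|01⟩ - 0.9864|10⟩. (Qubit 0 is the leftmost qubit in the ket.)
-0.9864|10⟩ - 0.1645|11⟩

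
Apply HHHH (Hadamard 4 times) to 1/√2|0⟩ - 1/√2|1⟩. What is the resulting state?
1/√2|0⟩ - 1/√2|1⟩

H² = I, so an even number of Hadamards cancels: H^4 = I and the state is unchanged.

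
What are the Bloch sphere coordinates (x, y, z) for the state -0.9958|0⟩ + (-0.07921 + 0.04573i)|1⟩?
(0.1578, -0.09108, 0.9833)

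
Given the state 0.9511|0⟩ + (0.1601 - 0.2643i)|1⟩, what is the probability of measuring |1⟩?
0.09549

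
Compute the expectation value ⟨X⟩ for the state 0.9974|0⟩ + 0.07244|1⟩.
0.1445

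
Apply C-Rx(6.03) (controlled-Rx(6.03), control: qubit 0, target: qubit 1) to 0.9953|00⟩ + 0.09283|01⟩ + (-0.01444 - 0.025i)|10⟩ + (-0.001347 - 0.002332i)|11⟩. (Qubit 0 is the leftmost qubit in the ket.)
0.9953|00⟩ + 0.09283|01⟩ + (0.01403 + 0.02497i)|10⟩ + (-0.00182 + 0.004136i)|11⟩

C-Rx(6.03) leaves the control-|0⟩ kets |00⟩, |01⟩ unchanged and applies Rx(6.03) to qubit 1 on the control-|1⟩ pair (|10⟩, |11⟩).
Rx(6.03) = [[cos(θ/2), −i·sin(θ/2)], [−i·sin(θ/2), cos(θ/2)]]; θ = 6.03, cos(θ/2) ≈ -0.991998, sin(θ/2) ≈ 0.126255.
With a = amp(|10⟩) = (-0.01444 - 0.025i) and b = amp(|11⟩) = (-0.001347 - 0.002332i):
new amp(|10⟩) = (-0.991998)·a + (-0.126255i)·b = (0.01403 + 0.02497i)
new amp(|11⟩) = (-0.126255i)·a + (-0.991998)·b = (-0.00182 + 0.004136i)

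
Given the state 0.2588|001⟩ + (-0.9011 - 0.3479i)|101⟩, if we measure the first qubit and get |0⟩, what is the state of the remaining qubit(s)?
|01⟩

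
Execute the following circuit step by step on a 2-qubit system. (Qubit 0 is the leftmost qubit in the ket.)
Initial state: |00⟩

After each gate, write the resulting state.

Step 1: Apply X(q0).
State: |10⟩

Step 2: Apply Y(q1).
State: i|11⟩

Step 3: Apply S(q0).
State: -|11⟩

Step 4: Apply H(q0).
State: -1/√2|01⟩ + 1/√2|11⟩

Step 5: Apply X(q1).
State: -1/√2|00⟩ + 1/√2|10⟩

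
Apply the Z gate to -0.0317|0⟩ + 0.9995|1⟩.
-0.0317|0⟩ - 0.9995|1⟩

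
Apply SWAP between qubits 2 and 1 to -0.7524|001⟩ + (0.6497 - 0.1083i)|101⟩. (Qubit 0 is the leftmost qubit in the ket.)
-0.7524|010⟩ + (0.6497 - 0.1083i)|110⟩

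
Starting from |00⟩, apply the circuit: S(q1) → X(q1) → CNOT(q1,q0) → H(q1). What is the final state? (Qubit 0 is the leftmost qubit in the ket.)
1/√2|10⟩ - 1/√2|11⟩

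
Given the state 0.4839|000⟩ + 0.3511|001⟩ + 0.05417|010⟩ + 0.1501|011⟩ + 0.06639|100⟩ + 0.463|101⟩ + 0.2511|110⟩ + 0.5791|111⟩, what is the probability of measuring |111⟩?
0.3354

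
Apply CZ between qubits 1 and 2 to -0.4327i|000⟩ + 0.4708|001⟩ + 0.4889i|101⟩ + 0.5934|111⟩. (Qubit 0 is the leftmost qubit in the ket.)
-0.4327i|000⟩ + 0.4708|001⟩ + 0.4889i|101⟩ - 0.5934|111⟩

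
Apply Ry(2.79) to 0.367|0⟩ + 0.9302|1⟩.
-0.8517|0⟩ + 0.524|1⟩

Ry(2.79) = [[cos(θ/2), −sin(θ/2)], [sin(θ/2), cos(θ/2)]]; θ = 2.79, cos(θ/2) ≈ 0.174892, sin(θ/2) ≈ 0.984588.
With a = amp(|0⟩) = 0.367 and b = amp(|1⟩) = 0.9302:
new amp(|0⟩) = (0.174892)·a + (-0.984588)·b = -0.8517
new amp(|1⟩) = (0.984588)·a + (0.174892)·b = 0.524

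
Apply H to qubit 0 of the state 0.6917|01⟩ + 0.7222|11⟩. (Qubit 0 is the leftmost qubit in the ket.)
0.9998|01⟩ - 0.02157|11⟩

H on qubit 0 mixes each pair of kets that differ only in qubit 0: amplitudes (a, b) of (|…0…⟩, |…1…⟩) become ((a + b)/√2, (a − b)/√2). Kets absent from the input have amplitude 0.
(|01⟩, |11⟩): (a, b) = (0.6917, 0.7222) → (0.9998, -0.02157)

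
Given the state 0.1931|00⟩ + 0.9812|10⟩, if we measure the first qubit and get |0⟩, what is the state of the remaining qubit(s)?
|0⟩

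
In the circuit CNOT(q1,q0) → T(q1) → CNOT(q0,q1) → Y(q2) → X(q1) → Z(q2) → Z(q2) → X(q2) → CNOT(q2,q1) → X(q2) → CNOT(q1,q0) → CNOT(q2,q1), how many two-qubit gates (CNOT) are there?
5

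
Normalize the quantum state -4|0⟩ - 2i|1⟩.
-0.8944|0⟩ - (1/√5)i|1⟩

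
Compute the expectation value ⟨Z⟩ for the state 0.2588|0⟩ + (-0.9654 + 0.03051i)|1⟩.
-0.866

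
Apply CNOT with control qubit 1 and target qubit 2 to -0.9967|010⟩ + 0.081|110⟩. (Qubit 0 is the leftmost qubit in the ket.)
-0.9967|011⟩ + 0.081|111⟩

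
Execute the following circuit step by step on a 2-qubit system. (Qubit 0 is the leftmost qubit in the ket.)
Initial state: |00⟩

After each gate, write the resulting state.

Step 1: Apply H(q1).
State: 1/√2|00⟩ + 1/√2|01⟩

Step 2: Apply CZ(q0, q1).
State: 1/√2|00⟩ + 1/√2|01⟩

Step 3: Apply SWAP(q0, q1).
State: 1/√2|00⟩ + 1/√2|10⟩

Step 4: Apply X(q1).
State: 1/√2|01⟩ + 1/√2|11⟩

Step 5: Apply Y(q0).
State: -(1/√2)i|01⟩ + (1/√2)i|11⟩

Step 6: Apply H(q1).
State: -(1/2)i|00⟩ + (1/2)i|01⟩ + (1/2)i|10⟩ - (1/2)i|11⟩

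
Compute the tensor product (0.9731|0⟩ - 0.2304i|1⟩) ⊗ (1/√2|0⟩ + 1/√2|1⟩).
0.6881|00⟩ + 0.6881|01⟩ - 0.1629i|10⟩ - 0.1629i|11⟩

amp(|b₁b₂…⟩) = product of the factor amplitudes for bits b₁, b₂, …; only kets whose every factor amplitude is nonzero survive.
|00⟩: (0.9731)(1/√2) = 0.6881
|01⟩: (0.9731)(1/√2) = 0.6881
|10⟩: (-0.2304i)(1/√2) = -0.1629i
|11⟩: (-0.2304i)(1/√2) = -0.1629i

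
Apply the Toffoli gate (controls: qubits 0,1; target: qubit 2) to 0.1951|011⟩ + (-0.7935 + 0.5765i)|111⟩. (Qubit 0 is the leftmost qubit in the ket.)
0.1951|011⟩ + (-0.7935 + 0.5765i)|110⟩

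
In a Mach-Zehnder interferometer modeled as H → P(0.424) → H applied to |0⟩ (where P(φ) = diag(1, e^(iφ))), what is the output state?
(0.9557 + 0.2057i)|0⟩ + (0.04427 - 0.2057i)|1⟩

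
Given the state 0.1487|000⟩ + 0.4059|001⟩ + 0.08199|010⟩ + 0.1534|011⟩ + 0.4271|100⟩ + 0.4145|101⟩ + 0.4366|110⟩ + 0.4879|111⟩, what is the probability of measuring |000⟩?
0.02211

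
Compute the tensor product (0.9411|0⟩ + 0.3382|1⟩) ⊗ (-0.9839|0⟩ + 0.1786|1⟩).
-0.9259|00⟩ + 0.1681|01⟩ - 0.3328|10⟩ + 0.0604|11⟩

amp(|b₁b₂…⟩) = product of the factor amplitudes for bits b₁, b₂, …; only kets whose every factor amplitude is nonzero survive.
|00⟩: (0.9411)(-0.9839) = -0.9259
|01⟩: (0.9411)(0.1786) = 0.1681
|10⟩: (0.3382)(-0.9839) = -0.3328
|11⟩: (0.3382)(0.1786) = 0.0604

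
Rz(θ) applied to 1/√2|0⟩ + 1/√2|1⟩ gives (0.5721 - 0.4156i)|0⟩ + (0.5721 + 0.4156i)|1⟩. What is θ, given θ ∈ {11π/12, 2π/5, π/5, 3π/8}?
2π/5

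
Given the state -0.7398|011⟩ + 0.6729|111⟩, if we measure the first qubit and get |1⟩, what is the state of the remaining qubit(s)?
|11⟩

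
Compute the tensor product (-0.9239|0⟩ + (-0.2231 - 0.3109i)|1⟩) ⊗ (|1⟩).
-0.9239|01⟩ + (-0.2231 - 0.3109i)|11⟩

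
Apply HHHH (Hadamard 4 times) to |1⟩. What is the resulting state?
|1⟩

H² = I, so an even number of Hadamards cancels: H^4 = I and the state is unchanged.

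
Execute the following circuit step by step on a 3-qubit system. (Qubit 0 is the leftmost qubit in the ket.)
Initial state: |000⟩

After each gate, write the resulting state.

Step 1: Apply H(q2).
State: 1/√2|000⟩ + 1/√2|001⟩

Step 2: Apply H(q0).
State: 1/2|000⟩ + 1/2|001⟩ + 1/2|100⟩ + 1/2|101⟩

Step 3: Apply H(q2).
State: 1/√2|000⟩ + 1/√2|100⟩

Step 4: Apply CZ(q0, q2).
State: 1/√2|000⟩ + 1/√2|100⟩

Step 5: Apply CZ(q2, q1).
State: 1/√2|000⟩ + 1/√2|100⟩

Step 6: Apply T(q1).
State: 1/√2|000⟩ + 1/√2|100⟩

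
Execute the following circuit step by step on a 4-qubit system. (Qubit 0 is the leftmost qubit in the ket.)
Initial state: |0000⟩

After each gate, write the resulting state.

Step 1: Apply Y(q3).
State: i|0001⟩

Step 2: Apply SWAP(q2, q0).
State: i|0001⟩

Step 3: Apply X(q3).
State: i|0000⟩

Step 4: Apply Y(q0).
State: -|1000⟩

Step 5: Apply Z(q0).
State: |1000⟩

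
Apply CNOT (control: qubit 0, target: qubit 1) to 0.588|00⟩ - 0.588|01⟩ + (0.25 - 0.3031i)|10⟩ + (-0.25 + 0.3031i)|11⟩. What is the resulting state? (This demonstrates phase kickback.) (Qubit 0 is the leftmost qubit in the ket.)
0.588|00⟩ - 0.588|01⟩ + (-0.25 + 0.3031i)|10⟩ + (0.25 - 0.3031i)|11⟩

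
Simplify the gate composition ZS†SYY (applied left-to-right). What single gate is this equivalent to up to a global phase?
Z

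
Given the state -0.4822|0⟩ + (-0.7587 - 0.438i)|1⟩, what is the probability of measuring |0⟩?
0.2325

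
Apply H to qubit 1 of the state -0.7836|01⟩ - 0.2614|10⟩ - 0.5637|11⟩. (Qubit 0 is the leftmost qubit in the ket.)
-0.5541|00⟩ + 0.5541|01⟩ - 0.5834|10⟩ + 0.2138|11⟩

H on qubit 1 mixes each pair of kets that differ only in qubit 1: amplitudes (a, b) of (|…0…⟩, |…1…⟩) become ((a + b)/√2, (a − b)/√2). Kets absent from the input have amplitude 0.
(|00⟩, |01⟩): (a, b) = (0, -0.7836) → (-0.5541, 0.5541)
(|10⟩, |11⟩): (a, b) = (-0.2614, -0.5637) → (-0.5834, 0.2138)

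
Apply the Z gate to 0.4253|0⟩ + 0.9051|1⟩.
0.4253|0⟩ - 0.9051|1⟩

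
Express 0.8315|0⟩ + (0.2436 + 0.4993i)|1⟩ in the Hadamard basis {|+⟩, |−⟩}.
(0.7602 + 0.3531i)|+⟩ + (0.4157 - 0.3531i)|−⟩

With |ψ⟩ = α|0⟩ + β|1⟩, the Hadamard-basis coefficients are ⟨+|ψ⟩ = (α + β)/√2 and ⟨−|ψ⟩ = (α − β)/√2.
Here α = 0.8315, β = (0.2436 + 0.4993i): (α + β)/√2 = (0.7602 + 0.3531i), (α − β)/√2 = (0.4157 - 0.3531i).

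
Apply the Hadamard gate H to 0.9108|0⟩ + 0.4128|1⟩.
0.9359|0⟩ + 0.3521|1⟩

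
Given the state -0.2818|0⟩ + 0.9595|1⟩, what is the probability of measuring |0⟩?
0.07941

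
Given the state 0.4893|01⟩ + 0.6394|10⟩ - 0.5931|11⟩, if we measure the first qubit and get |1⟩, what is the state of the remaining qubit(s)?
0.7332|0⟩ - 0.6801|1⟩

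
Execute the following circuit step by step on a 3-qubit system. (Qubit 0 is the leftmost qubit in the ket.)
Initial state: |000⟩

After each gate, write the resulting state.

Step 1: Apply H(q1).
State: 1/√2|000⟩ + 1/√2|010⟩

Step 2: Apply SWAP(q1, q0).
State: 1/√2|000⟩ + 1/√2|100⟩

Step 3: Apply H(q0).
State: |000⟩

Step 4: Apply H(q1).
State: 1/√2|000⟩ + 1/√2|010⟩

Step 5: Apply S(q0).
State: 1/√2|000⟩ + 1/√2|010⟩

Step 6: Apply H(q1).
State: |000⟩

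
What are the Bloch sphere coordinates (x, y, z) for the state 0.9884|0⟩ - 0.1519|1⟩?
(-0.3003, 0, 0.9539)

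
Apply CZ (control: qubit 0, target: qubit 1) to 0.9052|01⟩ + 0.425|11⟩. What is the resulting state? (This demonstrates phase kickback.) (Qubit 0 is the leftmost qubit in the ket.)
0.9052|01⟩ - 0.425|11⟩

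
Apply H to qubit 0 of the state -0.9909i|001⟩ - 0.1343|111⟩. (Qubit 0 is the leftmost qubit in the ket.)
-0.7007i|001⟩ - 0.09496|011⟩ - 0.7007i|101⟩ + 0.09496|111⟩

H on qubit 0 mixes each pair of kets that differ only in qubit 0: amplitudes (a, b) of (|…0…⟩, |…1…⟩) become ((a + b)/√2, (a − b)/√2). Kets absent from the input have amplitude 0.
(|001⟩, |101⟩): (a, b) = (-0.9909i, 0) → (-0.7007i, -0.7007i)
(|011⟩, |111⟩): (a, b) = (0, -0.1343) → (-0.09496, 0.09496)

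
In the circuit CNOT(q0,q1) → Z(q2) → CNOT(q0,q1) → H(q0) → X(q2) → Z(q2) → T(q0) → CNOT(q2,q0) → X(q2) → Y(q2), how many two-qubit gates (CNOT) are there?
3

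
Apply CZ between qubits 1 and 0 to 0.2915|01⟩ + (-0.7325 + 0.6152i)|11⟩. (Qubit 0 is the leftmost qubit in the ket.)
0.2915|01⟩ + (0.7325 - 0.6152i)|11⟩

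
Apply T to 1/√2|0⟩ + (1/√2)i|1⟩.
1/√2|0⟩ + (-1/2 + (1/2)i)|1⟩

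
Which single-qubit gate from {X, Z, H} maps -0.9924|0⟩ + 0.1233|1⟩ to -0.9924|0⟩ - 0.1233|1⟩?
Z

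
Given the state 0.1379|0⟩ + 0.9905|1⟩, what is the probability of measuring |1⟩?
0.9811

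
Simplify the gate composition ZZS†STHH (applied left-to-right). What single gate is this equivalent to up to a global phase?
T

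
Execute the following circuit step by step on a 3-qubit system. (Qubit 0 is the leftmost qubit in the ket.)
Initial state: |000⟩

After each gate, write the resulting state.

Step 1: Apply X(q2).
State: |001⟩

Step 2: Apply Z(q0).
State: |001⟩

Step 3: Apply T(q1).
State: |001⟩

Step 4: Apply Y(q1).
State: i|011⟩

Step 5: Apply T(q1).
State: (-1/√2 + (1/√2)i)|011⟩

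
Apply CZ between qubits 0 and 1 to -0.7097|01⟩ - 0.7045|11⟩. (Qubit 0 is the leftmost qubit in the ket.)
-0.7097|01⟩ + 0.7045|11⟩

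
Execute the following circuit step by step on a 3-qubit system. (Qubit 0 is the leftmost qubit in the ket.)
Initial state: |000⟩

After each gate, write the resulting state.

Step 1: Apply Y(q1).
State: i|010⟩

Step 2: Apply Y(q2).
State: -|011⟩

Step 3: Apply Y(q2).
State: i|010⟩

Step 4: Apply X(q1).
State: i|000⟩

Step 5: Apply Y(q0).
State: -|100⟩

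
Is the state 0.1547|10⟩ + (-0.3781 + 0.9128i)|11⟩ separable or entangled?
Separable

Writing the state as a|00⟩ + b|01⟩ + c|10⟩ + d|11⟩, it is a product state iff ad − bc = 0.
Here (a, b, c, d) = (0, 0, 0.1547, (-0.3781 + 0.9128i)): ad − bc = (0)(-0.3781 + 0.9128i) − (0)(0.1547) = 0, so the state is separable.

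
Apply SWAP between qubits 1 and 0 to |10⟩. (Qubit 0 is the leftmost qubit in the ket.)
|01⟩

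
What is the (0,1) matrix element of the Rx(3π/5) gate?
-0.809i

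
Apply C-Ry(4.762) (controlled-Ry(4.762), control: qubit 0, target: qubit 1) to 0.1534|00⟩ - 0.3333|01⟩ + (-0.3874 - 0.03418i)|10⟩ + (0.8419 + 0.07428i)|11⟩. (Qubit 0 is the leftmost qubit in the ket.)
0.1534|00⟩ - 0.3333|01⟩ + (-0.2997 - 0.02644i)|10⟩ + (-0.877 - 0.07737i)|11⟩

C-Ry(4.762) leaves the control-|0⟩ kets |00⟩, |01⟩ unchanged and applies Ry(4.762) to qubit 1 on the control-|1⟩ pair (|10⟩, |11⟩).
Ry(4.762) = [[cos(θ/2), −sin(θ/2)], [sin(θ/2), cos(θ/2)]]; θ = 4.762, cos(θ/2) ≈ -0.724428, sin(θ/2) ≈ 0.689351.
With a = amp(|10⟩) = (-0.3874 - 0.03418i) and b = amp(|11⟩) = (0.8419 + 0.07428i):
new amp(|10⟩) = (-0.724428)·a + (-0.689351)·b = (-0.2997 - 0.02644i)
new amp(|11⟩) = (0.689351)·a + (-0.724428)·b = (-0.877 - 0.07737i)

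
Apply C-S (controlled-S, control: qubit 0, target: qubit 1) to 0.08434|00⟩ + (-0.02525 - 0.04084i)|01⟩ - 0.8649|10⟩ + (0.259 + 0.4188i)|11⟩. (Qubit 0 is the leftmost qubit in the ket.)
0.08434|00⟩ + (-0.02525 - 0.04084i)|01⟩ - 0.8649|10⟩ + (-0.4188 + 0.259i)|11⟩

C-S leaves the control-|0⟩ kets |00⟩, |01⟩ unchanged and applies S to qubit 1 on the control-|1⟩ pair (|10⟩, |11⟩).
S = [[1, 0], [0, i]].
With a = amp(|10⟩) = -0.8649 and b = amp(|11⟩) = (0.259 + 0.4188i):
new amp(|10⟩) = (1)·a = -0.8649
new amp(|11⟩) = (i)·b = (-0.4188 + 0.259i)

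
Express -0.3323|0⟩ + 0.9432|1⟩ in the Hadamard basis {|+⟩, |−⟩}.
0.432|+⟩ - 0.9019|−⟩

With |ψ⟩ = α|0⟩ + β|1⟩, the Hadamard-basis coefficients are ⟨+|ψ⟩ = (α + β)/√2 and ⟨−|ψ⟩ = (α − β)/√2.
Here α = -0.3323, β = 0.9432: (α + β)/√2 = 0.432, (α − β)/√2 = -0.9019.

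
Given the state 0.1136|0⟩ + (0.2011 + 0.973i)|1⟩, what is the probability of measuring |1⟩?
0.9872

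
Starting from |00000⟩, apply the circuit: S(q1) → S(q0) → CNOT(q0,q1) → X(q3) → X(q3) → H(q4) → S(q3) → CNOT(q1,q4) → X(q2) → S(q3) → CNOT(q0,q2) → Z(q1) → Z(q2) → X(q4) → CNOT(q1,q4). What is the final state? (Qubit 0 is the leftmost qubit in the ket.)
-1/√2|00100⟩ - 1/√2|00101⟩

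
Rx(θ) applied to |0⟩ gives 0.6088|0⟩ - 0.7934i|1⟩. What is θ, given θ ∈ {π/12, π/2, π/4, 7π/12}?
7π/12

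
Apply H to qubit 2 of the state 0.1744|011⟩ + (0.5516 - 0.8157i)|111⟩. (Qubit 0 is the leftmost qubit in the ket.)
0.1233|010⟩ - 0.1233|011⟩ + (0.39 - 0.5768i)|110⟩ + (-0.39 + 0.5768i)|111⟩

H on qubit 2 mixes each pair of kets that differ only in qubit 2: amplitudes (a, b) of (|…0…⟩, |…1…⟩) become ((a + b)/√2, (a − b)/√2). Kets absent from the input have amplitude 0.
(|010⟩, |011⟩): (a, b) = (0, 0.1744) → (0.1233, -0.1233)
(|110⟩, |111⟩): (a, b) = (0, (0.5516 - 0.8157i)) → ((0.39 - 0.5768i), (-0.39 + 0.5768i))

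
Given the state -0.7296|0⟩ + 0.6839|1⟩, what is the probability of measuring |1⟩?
0.4677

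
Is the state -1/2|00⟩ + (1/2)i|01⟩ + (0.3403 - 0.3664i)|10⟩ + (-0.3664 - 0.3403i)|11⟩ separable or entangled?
Separable

Writing the state as a|00⟩ + b|01⟩ + c|10⟩ + d|11⟩, it is a product state iff ad − bc = 0.
Here (a, b, c, d) = (-1/2, (1/2)i, (0.3403 - 0.3664i), (-0.3664 - 0.3403i)): ad − bc = (-1/2)(-0.3664 - 0.3403i) − ((1/2)i)(0.3403 - 0.3664i) = 0, so the state is separable.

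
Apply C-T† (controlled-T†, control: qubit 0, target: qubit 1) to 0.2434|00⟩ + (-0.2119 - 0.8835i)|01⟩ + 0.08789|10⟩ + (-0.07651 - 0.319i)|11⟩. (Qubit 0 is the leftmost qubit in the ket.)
0.2434|00⟩ + (-0.2119 - 0.8835i)|01⟩ + 0.08789|10⟩ + (-0.2797 - 0.1715i)|11⟩

C-T† leaves the control-|0⟩ kets |00⟩, |01⟩ unchanged and applies T† to qubit 1 on the control-|1⟩ pair (|10⟩, |11⟩).
T† = [[1, 0], [0, (1/√2 - (1/√2)i)]].
With a = amp(|10⟩) = 0.08789 and b = amp(|11⟩) = (-0.07651 - 0.319i):
new amp(|10⟩) = (1)·a = 0.08789
new amp(|11⟩) = (1/√2 - (1/√2)i)·b = (-0.2797 - 0.1715i)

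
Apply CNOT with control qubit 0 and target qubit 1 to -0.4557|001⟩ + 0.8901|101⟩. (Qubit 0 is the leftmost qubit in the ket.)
-0.4557|001⟩ + 0.8901|111⟩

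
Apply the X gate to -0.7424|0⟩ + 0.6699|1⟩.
0.6699|0⟩ - 0.7424|1⟩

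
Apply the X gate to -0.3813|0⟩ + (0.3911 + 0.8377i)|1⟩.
(0.3911 + 0.8377i)|0⟩ - 0.3813|1⟩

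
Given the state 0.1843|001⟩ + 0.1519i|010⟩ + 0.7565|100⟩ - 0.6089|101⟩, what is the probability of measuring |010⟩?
0.02307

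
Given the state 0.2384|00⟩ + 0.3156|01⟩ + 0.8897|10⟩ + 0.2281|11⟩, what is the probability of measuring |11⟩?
0.05203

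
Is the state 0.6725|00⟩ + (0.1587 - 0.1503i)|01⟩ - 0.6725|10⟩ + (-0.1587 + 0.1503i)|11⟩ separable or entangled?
Separable

Writing the state as a|00⟩ + b|01⟩ + c|10⟩ + d|11⟩, it is a product state iff ad − bc = 0.
Here (a, b, c, d) = (0.6725, (0.1587 - 0.1503i), -0.6725, (-0.1587 + 0.1503i)): ad − bc = (0.6725)(-0.1587 + 0.1503i) − (0.1587 - 0.1503i)(-0.6725) = 0, so the state is separable.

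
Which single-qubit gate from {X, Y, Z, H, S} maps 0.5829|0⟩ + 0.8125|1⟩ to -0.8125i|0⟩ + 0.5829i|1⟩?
Y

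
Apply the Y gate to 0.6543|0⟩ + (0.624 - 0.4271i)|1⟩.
(-0.4271 - 0.624i)|0⟩ + 0.6543i|1⟩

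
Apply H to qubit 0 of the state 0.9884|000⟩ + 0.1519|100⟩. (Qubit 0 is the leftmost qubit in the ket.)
0.8063|000⟩ + 0.5915|100⟩

H on qubit 0 mixes each pair of kets that differ only in qubit 0: amplitudes (a, b) of (|…0…⟩, |…1…⟩) become ((a + b)/√2, (a − b)/√2). Kets absent from the input have amplitude 0.
(|000⟩, |100⟩): (a, b) = (0.9884, 0.1519) → (0.8063, 0.5915)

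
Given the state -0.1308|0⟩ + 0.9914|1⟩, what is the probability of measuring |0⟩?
0.01711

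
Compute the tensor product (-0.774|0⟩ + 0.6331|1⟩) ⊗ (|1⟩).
-0.774|01⟩ + 0.6331|11⟩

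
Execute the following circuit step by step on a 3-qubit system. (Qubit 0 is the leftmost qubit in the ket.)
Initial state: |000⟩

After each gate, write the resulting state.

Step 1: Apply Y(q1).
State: i|010⟩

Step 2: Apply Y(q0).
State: -|110⟩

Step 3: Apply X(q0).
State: -|010⟩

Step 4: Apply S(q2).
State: -|010⟩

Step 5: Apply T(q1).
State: (-1/√2 - (1/√2)i)|010⟩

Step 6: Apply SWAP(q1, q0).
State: (-1/√2 - (1/√2)i)|100⟩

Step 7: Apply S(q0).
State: (1/√2 - (1/√2)i)|100⟩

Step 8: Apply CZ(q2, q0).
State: (1/√2 - (1/√2)i)|100⟩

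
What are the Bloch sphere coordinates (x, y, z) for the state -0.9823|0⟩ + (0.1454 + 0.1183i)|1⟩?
(-0.2857, -0.2324, 0.9298)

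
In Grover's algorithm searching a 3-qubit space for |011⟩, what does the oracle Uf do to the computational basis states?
Uf|x⟩ = -|x⟩ if x = 011, else |x⟩ (phase flip on target)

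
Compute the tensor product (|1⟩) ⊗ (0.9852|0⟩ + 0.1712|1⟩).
0.9852|10⟩ + 0.1712|11⟩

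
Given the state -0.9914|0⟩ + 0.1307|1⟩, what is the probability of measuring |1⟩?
0.01708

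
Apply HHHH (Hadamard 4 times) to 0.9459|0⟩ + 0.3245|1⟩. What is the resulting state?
0.9459|0⟩ + 0.3245|1⟩

H² = I, so an even number of Hadamards cancels: H^4 = I and the state is unchanged.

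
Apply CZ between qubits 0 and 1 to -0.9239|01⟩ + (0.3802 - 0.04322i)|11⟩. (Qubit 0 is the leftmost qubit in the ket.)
-0.9239|01⟩ + (-0.3802 + 0.04322i)|11⟩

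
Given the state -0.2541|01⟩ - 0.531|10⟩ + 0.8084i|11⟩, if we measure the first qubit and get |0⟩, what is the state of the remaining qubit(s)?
-|1⟩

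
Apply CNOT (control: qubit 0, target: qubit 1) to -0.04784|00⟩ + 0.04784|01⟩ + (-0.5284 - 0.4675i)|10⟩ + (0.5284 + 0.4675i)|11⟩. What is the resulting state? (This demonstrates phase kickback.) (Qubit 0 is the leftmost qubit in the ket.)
-0.04784|00⟩ + 0.04784|01⟩ + (0.5284 + 0.4675i)|10⟩ + (-0.5284 - 0.4675i)|11⟩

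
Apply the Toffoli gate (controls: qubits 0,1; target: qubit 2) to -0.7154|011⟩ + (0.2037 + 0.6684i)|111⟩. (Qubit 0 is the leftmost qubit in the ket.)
-0.7154|011⟩ + (0.2037 + 0.6684i)|110⟩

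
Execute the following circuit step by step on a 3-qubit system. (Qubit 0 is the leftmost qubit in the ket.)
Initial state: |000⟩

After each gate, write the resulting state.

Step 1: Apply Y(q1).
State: i|010⟩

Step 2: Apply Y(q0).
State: -|110⟩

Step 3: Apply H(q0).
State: -1/√2|010⟩ + 1/√2|110⟩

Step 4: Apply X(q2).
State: -1/√2|011⟩ + 1/√2|111⟩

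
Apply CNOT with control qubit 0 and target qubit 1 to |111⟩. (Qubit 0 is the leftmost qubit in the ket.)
|101⟩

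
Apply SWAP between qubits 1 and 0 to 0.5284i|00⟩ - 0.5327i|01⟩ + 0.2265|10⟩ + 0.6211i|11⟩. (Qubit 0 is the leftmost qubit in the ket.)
0.5284i|00⟩ + 0.2265|01⟩ - 0.5327i|10⟩ + 0.6211i|11⟩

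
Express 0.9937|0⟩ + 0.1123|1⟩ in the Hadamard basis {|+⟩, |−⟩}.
0.7821|+⟩ + 0.6232|−⟩

With |ψ⟩ = α|0⟩ + β|1⟩, the Hadamard-basis coefficients are ⟨+|ψ⟩ = (α + β)/√2 and ⟨−|ψ⟩ = (α − β)/√2.
Here α = 0.9937, β = 0.1123: (α + β)/√2 = 0.7821, (α − β)/√2 = 0.6232.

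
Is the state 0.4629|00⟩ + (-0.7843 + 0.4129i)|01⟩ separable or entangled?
Separable

Writing the state as a|00⟩ + b|01⟩ + c|10⟩ + d|11⟩, it is a product state iff ad − bc = 0.
Here (a, b, c, d) = (0.4629, (-0.7843 + 0.4129i), 0, 0): ad − bc = (0.4629)(0) − (-0.7843 + 0.4129i)(0) = 0, so the state is separable.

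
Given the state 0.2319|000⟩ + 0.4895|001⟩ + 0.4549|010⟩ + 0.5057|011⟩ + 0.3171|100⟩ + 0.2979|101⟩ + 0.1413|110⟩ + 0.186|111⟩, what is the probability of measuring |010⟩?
0.2069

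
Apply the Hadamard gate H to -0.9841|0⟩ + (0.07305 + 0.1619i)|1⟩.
(-0.6442 + 0.1145i)|0⟩ + (-0.7475 - 0.1145i)|1⟩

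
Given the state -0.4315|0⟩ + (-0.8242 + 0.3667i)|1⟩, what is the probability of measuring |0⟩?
0.1862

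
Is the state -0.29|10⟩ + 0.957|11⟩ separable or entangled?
Separable

Writing the state as a|00⟩ + b|01⟩ + c|10⟩ + d|11⟩, it is a product state iff ad − bc = 0.
Here (a, b, c, d) = (0, 0, -0.29, 0.957): ad − bc = (0)(0.957) − (0)(-0.29) = 0, so the state is separable.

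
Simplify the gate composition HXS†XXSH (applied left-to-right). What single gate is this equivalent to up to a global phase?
Z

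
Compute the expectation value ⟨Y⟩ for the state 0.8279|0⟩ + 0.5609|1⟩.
0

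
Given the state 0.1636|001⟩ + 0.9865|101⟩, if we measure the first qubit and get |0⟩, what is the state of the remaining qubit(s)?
|01⟩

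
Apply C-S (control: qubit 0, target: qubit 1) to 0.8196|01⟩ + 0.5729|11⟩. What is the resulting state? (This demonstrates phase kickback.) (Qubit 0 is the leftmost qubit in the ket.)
0.8196|01⟩ + 0.5729i|11⟩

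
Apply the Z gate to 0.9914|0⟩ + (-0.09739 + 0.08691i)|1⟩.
0.9914|0⟩ + (0.09739 - 0.08691i)|1⟩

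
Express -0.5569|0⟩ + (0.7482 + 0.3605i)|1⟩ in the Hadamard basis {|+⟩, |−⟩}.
(0.1353 + 0.2549i)|+⟩ + (-0.9228 - 0.2549i)|−⟩

With |ψ⟩ = α|0⟩ + β|1⟩, the Hadamard-basis coefficients are ⟨+|ψ⟩ = (α + β)/√2 and ⟨−|ψ⟩ = (α − β)/√2.
Here α = -0.5569, β = (0.7482 + 0.3605i): (α + β)/√2 = (0.1353 + 0.2549i), (α − β)/√2 = (-0.9228 - 0.2549i).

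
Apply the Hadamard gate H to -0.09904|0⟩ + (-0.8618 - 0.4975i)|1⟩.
(-0.6794 - 0.3518i)|0⟩ + (0.5394 + 0.3518i)|1⟩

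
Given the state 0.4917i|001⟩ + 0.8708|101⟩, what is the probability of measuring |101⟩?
0.7583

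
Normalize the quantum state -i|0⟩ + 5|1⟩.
-0.1961i|0⟩ + 0.9806|1⟩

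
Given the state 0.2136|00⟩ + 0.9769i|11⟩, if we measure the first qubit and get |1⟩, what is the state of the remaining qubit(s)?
i|1⟩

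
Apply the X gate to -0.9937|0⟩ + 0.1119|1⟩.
0.1119|0⟩ - 0.9937|1⟩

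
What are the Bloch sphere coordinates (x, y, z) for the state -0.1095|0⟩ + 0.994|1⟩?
(-0.2177, 0, -0.976)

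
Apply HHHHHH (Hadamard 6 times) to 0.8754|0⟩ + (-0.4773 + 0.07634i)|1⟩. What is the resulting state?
0.8754|0⟩ + (-0.4773 + 0.07634i)|1⟩

H² = I, so an even number of Hadamards cancels: H^6 = I and the state is unchanged.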